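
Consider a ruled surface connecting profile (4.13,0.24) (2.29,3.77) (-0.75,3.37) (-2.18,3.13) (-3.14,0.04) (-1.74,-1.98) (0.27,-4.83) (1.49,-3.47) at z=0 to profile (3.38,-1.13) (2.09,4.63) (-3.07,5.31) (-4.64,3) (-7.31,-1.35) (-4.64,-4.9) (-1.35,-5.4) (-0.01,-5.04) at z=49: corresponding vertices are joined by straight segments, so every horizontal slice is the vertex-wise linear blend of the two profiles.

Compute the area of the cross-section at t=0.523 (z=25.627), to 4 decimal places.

Cross-section at t=0.523: each vertex is (1-t)·p0[i] + t·p1[i].
  v1: (1-0.523)·(4.13,0.24) + 0.523·(3.38,-1.13) = (3.7378,-0.4765)
  v2: (1-0.523)·(2.29,3.77) + 0.523·(2.09,4.63) = (2.1854,4.2198)
  v3: (1-0.523)·(-0.75,3.37) + 0.523·(-3.07,5.31) = (-1.9634,4.3846)
  v4: (1-0.523)·(-2.18,3.13) + 0.523·(-4.64,3) = (-3.4666,3.0620)
  v5: (1-0.523)·(-3.14,0.04) + 0.523·(-7.31,-1.35) = (-5.3209,-0.6870)
  v6: (1-0.523)·(-1.74,-1.98) + 0.523·(-4.64,-4.9) = (-3.2567,-3.5072)
  v7: (1-0.523)·(0.27,-4.83) + 0.523·(-1.35,-5.4) = (-0.5773,-5.1281)
  v8: (1-0.523)·(1.49,-3.47) + 0.523·(-0.01,-5.04) = (0.7055,-4.2911)
Shoelace sum Σ(x_i·y_{i+1} − x_{i+1}·y_i):
  i=1: 3.7378·4.2198 − 2.1854·-0.4765 = +16.8138 (running +16.8138)
  i=2: 2.1854·4.3846 − -1.9634·4.2198 = +17.8671 (running +34.6809)
  i=3: -1.9634·3.0620 − -3.4666·4.3846 = +9.1878 (running +43.8688)
  i=4: -3.4666·-0.6870 − -5.3209·3.0620 = +18.6741 (running +62.5429)
  i=5: -5.3209·-3.5072 − -3.2567·-0.6870 = +16.4240 (running +78.9669)
  i=6: -3.2567·-5.1281 − -0.5773·-3.5072 = +14.6762 (running +93.6431)
  i=7: -0.5773·-4.2911 − 0.7055·-5.1281 = +6.0950 (running +99.7380)
  i=8: 0.7055·-0.4765 − 3.7378·-4.2911 = +15.7029 (running +115.4410)
Area = |Σ|/2 = |115.4410|/2 = 57.7205

Area at t=0.523: 57.7205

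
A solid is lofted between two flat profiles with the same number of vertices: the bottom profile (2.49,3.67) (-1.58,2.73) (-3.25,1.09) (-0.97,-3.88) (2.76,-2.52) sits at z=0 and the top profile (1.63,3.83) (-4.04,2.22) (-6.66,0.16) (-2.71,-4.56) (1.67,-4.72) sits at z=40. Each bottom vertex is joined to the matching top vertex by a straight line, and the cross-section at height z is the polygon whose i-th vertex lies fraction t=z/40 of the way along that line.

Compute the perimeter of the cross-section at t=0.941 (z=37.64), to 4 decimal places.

Perimeter at t=0.941: 27.9226

Cross-section at t=0.941: each vertex is (1-t)·p0[i] + t·p1[i].
  v1: (1-0.941)·(2.49,3.67) + 0.941·(1.63,3.83) = (1.6807,3.8206)
  v2: (1-0.941)·(-1.58,2.73) + 0.941·(-4.04,2.22) = (-3.8949,2.2501)
  v3: (1-0.941)·(-3.25,1.09) + 0.941·(-6.66,0.16) = (-6.4588,0.2149)
  v4: (1-0.941)·(-0.97,-3.88) + 0.941·(-2.71,-4.56) = (-2.6073,-4.5199)
  v5: (1-0.941)·(2.76,-2.52) + 0.941·(1.67,-4.72) = (1.7343,-4.5902)
Perimeter = Σ |v_{i+1} − v_i|:
  edge 1→2: √(-5.5756² + -1.5705²) = 5.7926 (running 5.7926)
  edge 2→3: √(-2.5639² + -2.0352²) = 3.2735 (running 9.0661)
  edge 3→4: √(3.8515² + -4.7348²) = 6.1034 (running 15.1695)
  edge 4→5: √(4.3416² + -0.0703²) = 4.3422 (running 19.5117)
  edge 5→1: √(-0.0536² + 8.4108²) = 8.4109 (running 27.9226)
Perimeter = 27.9226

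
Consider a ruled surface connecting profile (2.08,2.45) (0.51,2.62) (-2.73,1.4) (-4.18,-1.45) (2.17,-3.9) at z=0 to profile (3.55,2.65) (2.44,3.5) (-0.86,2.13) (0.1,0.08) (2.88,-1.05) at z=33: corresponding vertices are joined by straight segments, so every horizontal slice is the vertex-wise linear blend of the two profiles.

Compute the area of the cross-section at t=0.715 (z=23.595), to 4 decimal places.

Area at t=0.715: 15.9460

Cross-section at t=0.715: each vertex is (1-t)·p0[i] + t·p1[i].
  v1: (1-0.715)·(2.08,2.45) + 0.715·(3.55,2.65) = (3.1310,2.5930)
  v2: (1-0.715)·(0.51,2.62) + 0.715·(2.44,3.5) = (1.8900,3.2492)
  v3: (1-0.715)·(-2.73,1.4) + 0.715·(-0.86,2.13) = (-1.3930,1.9219)
  v4: (1-0.715)·(-4.18,-1.45) + 0.715·(0.1,0.08) = (-1.1198,-0.3560)
  v5: (1-0.715)·(2.17,-3.9) + 0.715·(2.88,-1.05) = (2.6776,-1.8623)
Shoelace sum Σ(x_i·y_{i+1} − x_{i+1}·y_i):
  i=1: 3.1310·3.2492 − 1.8900·2.5930 = +5.2728 (running +5.2728)
  i=2: 1.8900·1.9219 − -1.3930·3.2492 = +8.1584 (running +13.4311)
  i=3: -1.3930·-0.3560 − -1.1198·1.9219 = +2.6482 (running +16.0793)
  i=4: -1.1198·-1.8623 − 2.6776·-0.3560 = +3.0387 (running +19.1180)
  i=5: 2.6776·2.5930 − 3.1310·-1.8623 = +12.7739 (running +31.8920)
Area = |Σ|/2 = |31.8920|/2 = 15.9460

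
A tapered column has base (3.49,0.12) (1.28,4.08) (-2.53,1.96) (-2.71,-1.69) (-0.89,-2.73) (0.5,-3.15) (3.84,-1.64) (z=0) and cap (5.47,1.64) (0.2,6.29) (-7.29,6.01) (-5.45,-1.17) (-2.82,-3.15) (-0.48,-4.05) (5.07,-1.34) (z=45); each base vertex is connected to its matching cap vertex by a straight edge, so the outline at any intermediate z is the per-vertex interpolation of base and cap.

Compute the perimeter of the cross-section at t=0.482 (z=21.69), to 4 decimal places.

Perimeter at t=0.482: 28.6356

Cross-section at t=0.482: each vertex is (1-t)·p0[i] + t·p1[i].
  v1: (1-0.482)·(3.49,0.12) + 0.482·(5.47,1.64) = (4.4444,0.8526)
  v2: (1-0.482)·(1.28,4.08) + 0.482·(0.2,6.29) = (0.7594,5.1452)
  v3: (1-0.482)·(-2.53,1.96) + 0.482·(-7.29,6.01) = (-4.8243,3.9121)
  v4: (1-0.482)·(-2.71,-1.69) + 0.482·(-5.45,-1.17) = (-4.0307,-1.4394)
  v5: (1-0.482)·(-0.89,-2.73) + 0.482·(-2.82,-3.15) = (-1.8203,-2.9324)
  v6: (1-0.482)·(0.5,-3.15) + 0.482·(-0.48,-4.05) = (0.0276,-3.5838)
  v7: (1-0.482)·(3.84,-1.64) + 0.482·(5.07,-1.34) = (4.4329,-1.4954)
Perimeter = Σ |v_{i+1} − v_i|:
  edge 1→2: √(-3.6849² + 4.2926²) = 5.6573 (running 5.6573)
  edge 2→3: √(-5.5838² + -1.2331²) = 5.7183 (running 11.3756)
  edge 3→4: √(0.7936² + -5.3515²) = 5.4100 (running 16.7856)
  edge 4→5: √(2.2104² + -1.4931²) = 2.6674 (running 19.4530)
  edge 5→6: √(1.8479² + -0.6514²) = 1.9593 (running 21.4124)
  edge 6→7: √(4.4052² + 2.0884²) = 4.8752 (running 26.2875)
  edge 7→1: √(0.0115² + 2.3480²) = 2.3481 (running 28.6356)
Perimeter = 28.6356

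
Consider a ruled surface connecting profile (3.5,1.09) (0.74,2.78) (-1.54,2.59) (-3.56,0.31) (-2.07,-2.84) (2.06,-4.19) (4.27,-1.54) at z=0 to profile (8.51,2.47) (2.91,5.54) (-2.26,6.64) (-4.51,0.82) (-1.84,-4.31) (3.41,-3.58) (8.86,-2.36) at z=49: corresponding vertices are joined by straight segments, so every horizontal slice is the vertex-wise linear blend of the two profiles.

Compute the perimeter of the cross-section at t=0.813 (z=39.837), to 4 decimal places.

Perimeter at t=0.813: 36.0273

Cross-section at t=0.813: each vertex is (1-t)·p0[i] + t·p1[i].
  v1: (1-0.813)·(3.5,1.09) + 0.813·(8.51,2.47) = (7.5731,2.2119)
  v2: (1-0.813)·(0.74,2.78) + 0.813·(2.91,5.54) = (2.5042,5.0239)
  v3: (1-0.813)·(-1.54,2.59) + 0.813·(-2.26,6.64) = (-2.1254,5.8826)
  v4: (1-0.813)·(-3.56,0.31) + 0.813·(-4.51,0.82) = (-4.3323,0.7246)
  v5: (1-0.813)·(-2.07,-2.84) + 0.813·(-1.84,-4.31) = (-1.8830,-4.0351)
  v6: (1-0.813)·(2.06,-4.19) + 0.813·(3.41,-3.58) = (3.1575,-3.6941)
  v7: (1-0.813)·(4.27,-1.54) + 0.813·(8.86,-2.36) = (8.0017,-2.2067)
Perimeter = Σ |v_{i+1} − v_i|:
  edge 1→2: √(-5.0689² + 2.8119²) = 5.7966 (running 5.7966)
  edge 2→3: √(-4.6296² + 0.8588²) = 4.7085 (running 10.5052)
  edge 3→4: √(-2.2070² + -5.1580²) = 5.6103 (running 16.1155)
  edge 4→5: √(2.4493² + -4.7597²) = 5.3530 (running 21.4685)
  edge 5→6: √(5.0406² + 0.3410²) = 5.0521 (running 26.5206)
  edge 6→7: √(4.8441² + 1.4874²) = 5.0673 (running 31.5879)
  edge 7→1: √(-0.4285² + 4.4186²) = 4.4393 (running 36.0273)
Perimeter = 36.0273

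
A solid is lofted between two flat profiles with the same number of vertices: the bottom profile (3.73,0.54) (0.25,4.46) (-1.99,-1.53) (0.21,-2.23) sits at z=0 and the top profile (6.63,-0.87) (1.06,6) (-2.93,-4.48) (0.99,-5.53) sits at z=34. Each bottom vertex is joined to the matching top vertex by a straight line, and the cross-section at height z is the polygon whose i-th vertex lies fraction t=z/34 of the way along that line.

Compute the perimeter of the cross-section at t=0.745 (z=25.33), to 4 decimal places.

Cross-section at t=0.745: each vertex is (1-t)·p0[i] + t·p1[i].
  v1: (1-0.745)·(3.73,0.54) + 0.745·(6.63,-0.87) = (5.8905,-0.5104)
  v2: (1-0.745)·(0.25,4.46) + 0.745·(1.06,6) = (0.8535,5.6073)
  v3: (1-0.745)·(-1.99,-1.53) + 0.745·(-2.93,-4.48) = (-2.6903,-3.7278)
  v4: (1-0.745)·(0.21,-2.23) + 0.745·(0.99,-5.53) = (0.7911,-4.6885)
Perimeter = Σ |v_{i+1} − v_i|:
  edge 1→2: √(-5.0371² + 6.1177²) = 7.9246 (running 7.9246)
  edge 2→3: √(-3.5438² + -9.3350²) = 9.9851 (running 17.9096)
  edge 3→4: √(3.4814² + -0.9607²) = 3.6115 (running 21.5212)
  edge 4→1: √(5.0994² + 4.1781²) = 6.5924 (running 28.1136)
Perimeter = 28.1136

Perimeter at t=0.745: 28.1136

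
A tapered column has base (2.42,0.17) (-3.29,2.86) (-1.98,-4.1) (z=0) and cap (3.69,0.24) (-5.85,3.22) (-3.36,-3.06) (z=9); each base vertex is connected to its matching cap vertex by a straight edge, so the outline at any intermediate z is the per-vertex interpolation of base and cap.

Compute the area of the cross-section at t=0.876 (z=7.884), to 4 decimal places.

Area at t=0.876: 25.3966

Cross-section at t=0.876: each vertex is (1-t)·p0[i] + t·p1[i].
  v1: (1-0.876)·(2.42,0.17) + 0.876·(3.69,0.24) = (3.5325,0.2313)
  v2: (1-0.876)·(-3.29,2.86) + 0.876·(-5.85,3.22) = (-5.5326,3.1754)
  v3: (1-0.876)·(-1.98,-4.1) + 0.876·(-3.36,-3.06) = (-3.1889,-3.1890)
Shoelace sum Σ(x_i·y_{i+1} − x_{i+1}·y_i):
  i=1: 3.5325·3.1754 − -5.5326·0.2313 = +12.4968 (running +12.4968)
  i=2: -5.5326·-3.1890 − -3.1889·3.1754 = +27.7690 (running +40.2658)
  i=3: -3.1889·0.2313 − 3.5325·-3.1890 = +10.5274 (running +50.7932)
Area = |Σ|/2 = |50.7932|/2 = 25.3966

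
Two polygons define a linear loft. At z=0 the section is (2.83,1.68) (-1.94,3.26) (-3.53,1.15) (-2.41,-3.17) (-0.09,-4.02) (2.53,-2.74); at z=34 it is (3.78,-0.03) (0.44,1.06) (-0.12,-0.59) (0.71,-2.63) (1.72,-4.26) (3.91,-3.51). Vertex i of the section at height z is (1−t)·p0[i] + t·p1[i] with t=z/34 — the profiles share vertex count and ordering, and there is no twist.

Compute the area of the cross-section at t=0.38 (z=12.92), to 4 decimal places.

Area at t=0.38: 25.6540

Cross-section at t=0.38: each vertex is (1-t)·p0[i] + t·p1[i].
  v1: (1-0.38)·(2.83,1.68) + 0.38·(3.78,-0.03) = (3.1910,1.0302)
  v2: (1-0.38)·(-1.94,3.26) + 0.38·(0.44,1.06) = (-1.0356,2.4240)
  v3: (1-0.38)·(-3.53,1.15) + 0.38·(-0.12,-0.59) = (-2.2342,0.4888)
  v4: (1-0.38)·(-2.41,-3.17) + 0.38·(0.71,-2.63) = (-1.2244,-2.9648)
  v5: (1-0.38)·(-0.09,-4.02) + 0.38·(1.72,-4.26) = (0.5978,-4.1112)
  v6: (1-0.38)·(2.53,-2.74) + 0.38·(3.91,-3.51) = (3.0544,-3.0326)
Shoelace sum Σ(x_i·y_{i+1} − x_{i+1}·y_i):
  i=1: 3.1910·2.4240 − -1.0356·1.0302 = +8.8019 (running +8.8019)
  i=2: -1.0356·0.4888 − -2.2342·2.4240 = +4.9095 (running +13.7114)
  i=3: -2.2342·-2.9648 − -1.2244·0.4888 = +7.2224 (running +20.9338)
  i=4: -1.2244·-4.1112 − 0.5978·-2.9648 = +6.8061 (running +27.7399)
  i=5: 0.5978·-3.0326 − 3.0544·-4.1112 = +10.7444 (running +38.4843)
  i=6: 3.0544·1.0302 − 3.1910·-3.0326 = +12.8237 (running +51.3079)
Area = |Σ|/2 = |51.3079|/2 = 25.6540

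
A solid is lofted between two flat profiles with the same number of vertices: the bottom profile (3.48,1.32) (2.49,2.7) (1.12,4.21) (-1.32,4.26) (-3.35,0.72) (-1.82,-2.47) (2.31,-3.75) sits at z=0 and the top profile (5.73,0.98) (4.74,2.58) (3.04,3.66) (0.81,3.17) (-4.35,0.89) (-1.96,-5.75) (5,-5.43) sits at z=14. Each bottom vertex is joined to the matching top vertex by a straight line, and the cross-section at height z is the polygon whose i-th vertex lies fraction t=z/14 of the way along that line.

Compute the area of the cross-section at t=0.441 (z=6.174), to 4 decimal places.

Area at t=0.441: 51.0019

Cross-section at t=0.441: each vertex is (1-t)·p0[i] + t·p1[i].
  v1: (1-0.441)·(3.48,1.32) + 0.441·(5.73,0.98) = (4.4722,1.1701)
  v2: (1-0.441)·(2.49,2.7) + 0.441·(4.74,2.58) = (3.4823,2.6471)
  v3: (1-0.441)·(1.12,4.21) + 0.441·(3.04,3.66) = (1.9667,3.9674)
  v4: (1-0.441)·(-1.32,4.26) + 0.441·(0.81,3.17) = (-0.3807,3.7793)
  v5: (1-0.441)·(-3.35,0.72) + 0.441·(-4.35,0.89) = (-3.7910,0.7950)
  v6: (1-0.441)·(-1.82,-2.47) + 0.441·(-1.96,-5.75) = (-1.8817,-3.9165)
  v7: (1-0.441)·(2.31,-3.75) + 0.441·(5,-5.43) = (3.4963,-4.4909)
Shoelace sum Σ(x_i·y_{i+1} − x_{i+1}·y_i):
  i=1: 4.4722·2.6471 − 3.4823·1.1701 = +7.7640 (running +7.7640)
  i=2: 3.4823·3.9674 − 1.9667·2.6471 = +8.6096 (running +16.3735)
  i=3: 1.9667·3.7793 − -0.3807·3.9674 = +8.9431 (running +25.3167)
  i=4: -0.3807·0.7950 − -3.7910·3.7793 = +14.0247 (running +39.3414)
  i=5: -3.7910·-3.9165 − -1.8817·0.7950 = +16.3433 (running +55.6847)
  i=6: -1.8817·-4.4909 − 3.4963·-3.9165 = +22.1438 (running +77.8285)
  i=7: 3.4963·1.1701 − 4.4722·-4.4909 = +24.1752 (running +102.0038)
Area = |Σ|/2 = |102.0038|/2 = 51.0019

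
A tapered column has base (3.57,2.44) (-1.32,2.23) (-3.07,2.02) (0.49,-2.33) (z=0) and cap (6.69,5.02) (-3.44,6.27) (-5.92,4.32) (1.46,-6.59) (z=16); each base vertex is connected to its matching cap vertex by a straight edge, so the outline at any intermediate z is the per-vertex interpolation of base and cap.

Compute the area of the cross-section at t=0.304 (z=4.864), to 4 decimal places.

Area at t=0.304: 30.6382

Cross-section at t=0.304: each vertex is (1-t)·p0[i] + t·p1[i].
  v1: (1-0.304)·(3.57,2.44) + 0.304·(6.69,5.02) = (4.5185,3.2243)
  v2: (1-0.304)·(-1.32,2.23) + 0.304·(-3.44,6.27) = (-1.9645,3.4582)
  v3: (1-0.304)·(-3.07,2.02) + 0.304·(-5.92,4.32) = (-3.9364,2.7192)
  v4: (1-0.304)·(0.49,-2.33) + 0.304·(1.46,-6.59) = (0.7849,-3.6250)
Shoelace sum Σ(x_i·y_{i+1} − x_{i+1}·y_i):
  i=1: 4.5185·3.4582 − -1.9645·3.2243 = +21.9597 (running +21.9597)
  i=2: -1.9645·2.7192 − -3.9364·3.4582 = +8.2709 (running +30.2306)
  i=3: -3.9364·-3.6250 − 0.7849·2.7192 = +12.1354 (running +42.3660)
  i=4: 0.7849·3.2243 − 4.5185·-3.6250 = +18.9104 (running +61.2764)
Area = |Σ|/2 = |61.2764|/2 = 30.6382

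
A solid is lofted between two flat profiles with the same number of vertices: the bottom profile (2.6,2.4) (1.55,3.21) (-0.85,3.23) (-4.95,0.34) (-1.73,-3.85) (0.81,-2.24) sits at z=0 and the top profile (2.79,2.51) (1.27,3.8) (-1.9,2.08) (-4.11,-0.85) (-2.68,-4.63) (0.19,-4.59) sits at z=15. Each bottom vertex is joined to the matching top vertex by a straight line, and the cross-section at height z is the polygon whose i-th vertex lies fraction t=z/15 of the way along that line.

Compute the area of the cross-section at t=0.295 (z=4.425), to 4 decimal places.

Area at t=0.295: 32.0629

Cross-section at t=0.295: each vertex is (1-t)·p0[i] + t·p1[i].
  v1: (1-0.295)·(2.6,2.4) + 0.295·(2.79,2.51) = (2.6561,2.4325)
  v2: (1-0.295)·(1.55,3.21) + 0.295·(1.27,3.8) = (1.4674,3.3841)
  v3: (1-0.295)·(-0.85,3.23) + 0.295·(-1.9,2.08) = (-1.1598,2.8908)
  v4: (1-0.295)·(-4.95,0.34) + 0.295·(-4.11,-0.85) = (-4.7022,-0.0110)
  v5: (1-0.295)·(-1.73,-3.85) + 0.295·(-2.68,-4.63) = (-2.0103,-4.0801)
  v6: (1-0.295)·(0.81,-2.24) + 0.295·(0.19,-4.59) = (0.6271,-2.9333)
Shoelace sum Σ(x_i·y_{i+1} − x_{i+1}·y_i):
  i=1: 2.6561·3.3841 − 1.4674·2.4325 = +5.4188 (running +5.4188)
  i=2: 1.4674·2.8908 − -1.1598·3.3841 = +8.1665 (running +13.5854)
  i=3: -1.1598·-0.0110 − -4.7022·2.8908 = +13.6057 (running +27.1911)
  i=4: -4.7022·-4.0801 − -2.0103·-0.0110 = +19.1632 (running +46.3543)
  i=5: -2.0103·-2.9333 − 0.6271·-4.0801 = +8.4552 (running +54.8095)
  i=6: 0.6271·2.4325 − 2.6561·-2.9333 = +9.3162 (running +64.1257)
Area = |Σ|/2 = |64.1257|/2 = 32.0629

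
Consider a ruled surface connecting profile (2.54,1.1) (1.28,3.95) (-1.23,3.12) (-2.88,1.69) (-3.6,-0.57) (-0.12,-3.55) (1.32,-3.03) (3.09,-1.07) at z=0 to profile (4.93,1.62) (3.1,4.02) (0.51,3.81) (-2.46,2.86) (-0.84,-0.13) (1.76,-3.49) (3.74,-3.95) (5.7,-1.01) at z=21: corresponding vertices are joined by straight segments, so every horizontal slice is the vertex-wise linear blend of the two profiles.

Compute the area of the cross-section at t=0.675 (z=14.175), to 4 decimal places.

Cross-section at t=0.675: each vertex is (1-t)·p0[i] + t·p1[i].
  v1: (1-0.675)·(2.54,1.1) + 0.675·(4.93,1.62) = (4.1532,1.4510)
  v2: (1-0.675)·(1.28,3.95) + 0.675·(3.1,4.02) = (2.5085,3.9972)
  v3: (1-0.675)·(-1.23,3.12) + 0.675·(0.51,3.81) = (-0.0555,3.5857)
  v4: (1-0.675)·(-2.88,1.69) + 0.675·(-2.46,2.86) = (-2.5965,2.4798)
  v5: (1-0.675)·(-3.6,-0.57) + 0.675·(-0.84,-0.13) = (-1.7370,-0.2730)
  v6: (1-0.675)·(-0.12,-3.55) + 0.675·(1.76,-3.49) = (1.1490,-3.5095)
  v7: (1-0.675)·(1.32,-3.03) + 0.675·(3.74,-3.95) = (2.9535,-3.6510)
  v8: (1-0.675)·(3.09,-1.07) + 0.675·(5.7,-1.01) = (4.8518,-1.0295)
Shoelace sum Σ(x_i·y_{i+1} − x_{i+1}·y_i):
  i=1: 4.1532·3.9972 − 2.5085·1.4510 = +12.9617 (running +12.9617)
  i=2: 2.5085·3.5857 − -0.0555·3.9972 = +9.2167 (running +22.1784)
  i=3: -0.0555·2.4798 − -2.5965·3.5857 = +9.1728 (running +31.3512)
  i=4: -2.5965·-0.2730 − -1.7370·2.4798 = +5.0162 (running +36.3674)
  i=5: -1.7370·-3.5095 − 1.1490·-0.2730 = +6.4097 (running +42.7771)
  i=6: 1.1490·-3.6510 − 2.9535·-3.5095 = +6.1703 (running +48.9474)
  i=7: 2.9535·-1.0295 − 4.8518·-3.6510 = +14.6731 (running +63.6205)
  i=8: 4.8518·1.4510 − 4.1532·-1.0295 = +11.3157 (running +74.9361)
Area = |Σ|/2 = |74.9361|/2 = 37.4681

Area at t=0.675: 37.4681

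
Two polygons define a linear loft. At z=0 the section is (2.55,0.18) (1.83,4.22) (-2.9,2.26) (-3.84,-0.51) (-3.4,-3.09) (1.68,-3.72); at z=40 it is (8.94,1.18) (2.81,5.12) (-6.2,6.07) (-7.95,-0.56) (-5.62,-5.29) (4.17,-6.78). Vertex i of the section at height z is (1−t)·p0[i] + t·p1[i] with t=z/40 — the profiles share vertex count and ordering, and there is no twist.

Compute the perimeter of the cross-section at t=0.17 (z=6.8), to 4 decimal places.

Cross-section at t=0.17: each vertex is (1-t)·p0[i] + t·p1[i].
  v1: (1-0.17)·(2.55,0.18) + 0.17·(8.94,1.18) = (3.6363,0.3500)
  v2: (1-0.17)·(1.83,4.22) + 0.17·(2.81,5.12) = (1.9966,4.3730)
  v3: (1-0.17)·(-2.9,2.26) + 0.17·(-6.2,6.07) = (-3.4610,2.9077)
  v4: (1-0.17)·(-3.84,-0.51) + 0.17·(-7.95,-0.56) = (-4.5387,-0.5185)
  v5: (1-0.17)·(-3.4,-3.09) + 0.17·(-5.62,-5.29) = (-3.7774,-3.4640)
  v6: (1-0.17)·(1.68,-3.72) + 0.17·(4.17,-6.78) = (2.1033,-4.2402)
Perimeter = Σ |v_{i+1} − v_i|:
  edge 1→2: √(-1.6397² + 4.0230²) = 4.3443 (running 4.3443)
  edge 2→3: √(-5.4576² + -1.4653²) = 5.6509 (running 9.9952)
  edge 3→4: √(-1.0777² + -3.4262²) = 3.5917 (running 13.5869)
  edge 4→5: √(0.7613² + -2.9455²) = 3.0423 (running 16.6292)
  edge 5→6: √(5.8807² + -0.7762²) = 5.9317 (running 22.5609)
  edge 6→1: √(1.5330² + 4.5902²) = 4.8394 (running 27.4003)
Perimeter = 27.4003

Perimeter at t=0.17: 27.4003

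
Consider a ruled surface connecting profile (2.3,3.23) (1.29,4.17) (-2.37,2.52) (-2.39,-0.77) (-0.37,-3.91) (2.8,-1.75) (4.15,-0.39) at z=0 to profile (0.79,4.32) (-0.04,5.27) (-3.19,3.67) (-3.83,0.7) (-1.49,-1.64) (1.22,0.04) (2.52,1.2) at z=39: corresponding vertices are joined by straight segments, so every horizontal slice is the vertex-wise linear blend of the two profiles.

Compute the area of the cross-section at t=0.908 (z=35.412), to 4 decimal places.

Cross-section at t=0.908: each vertex is (1-t)·p0[i] + t·p1[i].
  v1: (1-0.908)·(2.3,3.23) + 0.908·(0.79,4.32) = (0.9289,4.2197)
  v2: (1-0.908)·(1.29,4.17) + 0.908·(-0.04,5.27) = (0.0824,5.1688)
  v3: (1-0.908)·(-2.37,2.52) + 0.908·(-3.19,3.67) = (-3.1146,3.5642)
  v4: (1-0.908)·(-2.39,-0.77) + 0.908·(-3.83,0.7) = (-3.6975,0.5648)
  v5: (1-0.908)·(-0.37,-3.91) + 0.908·(-1.49,-1.64) = (-1.3870,-1.8488)
  v6: (1-0.908)·(2.8,-1.75) + 0.908·(1.22,0.04) = (1.3654,-0.1247)
  v7: (1-0.908)·(4.15,-0.39) + 0.908·(2.52,1.2) = (2.6700,1.0537)
Shoelace sum Σ(x_i·y_{i+1} − x_{i+1}·y_i):
  i=1: 0.9289·5.1688 − 0.0824·4.2197 = +4.4539 (running +4.4539)
  i=2: 0.0824·3.5642 − -3.1146·5.1688 = +16.3921 (running +20.8460)
  i=3: -3.1146·0.5648 − -3.6975·3.5642 = +11.4197 (running +32.2657)
  i=4: -3.6975·-1.8488 − -1.3870·0.5648 = +7.6194 (running +39.8851)
  i=5: -1.3870·-0.1247 − 1.3654·-1.8488 = +2.6973 (running +42.5824)
  i=6: 1.3654·1.0537 − 2.6700·-0.1247 = +1.7716 (running +44.3540)
  i=7: 2.6700·4.2197 − 0.9289·1.0537 = +10.2877 (running +54.6416)
Area = |Σ|/2 = |54.6416|/2 = 27.3208

Area at t=0.908: 27.3208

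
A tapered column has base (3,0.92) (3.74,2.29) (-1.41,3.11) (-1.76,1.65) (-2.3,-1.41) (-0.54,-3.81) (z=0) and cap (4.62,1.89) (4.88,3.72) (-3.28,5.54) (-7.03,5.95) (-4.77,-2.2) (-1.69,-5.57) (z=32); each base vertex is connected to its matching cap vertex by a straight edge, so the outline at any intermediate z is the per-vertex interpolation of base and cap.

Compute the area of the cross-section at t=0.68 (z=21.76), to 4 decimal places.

Area at t=0.68: 57.0447

Cross-section at t=0.68: each vertex is (1-t)·p0[i] + t·p1[i].
  v1: (1-0.68)·(3,0.92) + 0.68·(4.62,1.89) = (4.1016,1.5796)
  v2: (1-0.68)·(3.74,2.29) + 0.68·(4.88,3.72) = (4.5152,3.2624)
  v3: (1-0.68)·(-1.41,3.11) + 0.68·(-3.28,5.54) = (-2.6816,4.7624)
  v4: (1-0.68)·(-1.76,1.65) + 0.68·(-7.03,5.95) = (-5.3436,4.5740)
  v5: (1-0.68)·(-2.3,-1.41) + 0.68·(-4.77,-2.2) = (-3.9796,-1.9472)
  v6: (1-0.68)·(-0.54,-3.81) + 0.68·(-1.69,-5.57) = (-1.3220,-5.0068)
Shoelace sum Σ(x_i·y_{i+1} − x_{i+1}·y_i):
  i=1: 4.1016·3.2624 − 4.5152·1.5796 = +6.2488 (running +6.2488)
  i=2: 4.5152·4.7624 − -2.6816·3.2624 = +30.2516 (running +36.5005)
  i=3: -2.6816·4.5740 − -5.3436·4.7624 = +13.1827 (running +49.6832)
  i=4: -5.3436·-1.9472 − -3.9796·4.5740 = +28.6077 (running +78.2910)
  i=5: -3.9796·-5.0068 − -1.3220·-1.9472 = +17.3509 (running +95.6418)
  i=6: -1.3220·1.5796 − 4.1016·-5.0068 = +18.4477 (running +114.0895)
Area = |Σ|/2 = |114.0895|/2 = 57.0447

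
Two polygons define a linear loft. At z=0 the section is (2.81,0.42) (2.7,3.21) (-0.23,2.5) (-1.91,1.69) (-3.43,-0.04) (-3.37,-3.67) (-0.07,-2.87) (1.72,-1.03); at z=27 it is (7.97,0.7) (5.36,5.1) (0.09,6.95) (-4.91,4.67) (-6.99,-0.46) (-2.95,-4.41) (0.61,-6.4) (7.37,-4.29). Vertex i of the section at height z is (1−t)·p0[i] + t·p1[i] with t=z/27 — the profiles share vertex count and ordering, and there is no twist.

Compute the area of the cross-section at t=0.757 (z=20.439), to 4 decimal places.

Cross-section at t=0.757: each vertex is (1-t)·p0[i] + t·p1[i].
  v1: (1-0.757)·(2.81,0.42) + 0.757·(7.97,0.7) = (6.7161,0.6320)
  v2: (1-0.757)·(2.7,3.21) + 0.757·(5.36,5.1) = (4.7136,4.6407)
  v3: (1-0.757)·(-0.23,2.5) + 0.757·(0.09,6.95) = (0.0122,5.8686)
  v4: (1-0.757)·(-1.91,1.69) + 0.757·(-4.91,4.67) = (-4.1810,3.9459)
  v5: (1-0.757)·(-3.43,-0.04) + 0.757·(-6.99,-0.46) = (-6.1249,-0.3579)
  v6: (1-0.757)·(-3.37,-3.67) + 0.757·(-2.95,-4.41) = (-3.0521,-4.2302)
  v7: (1-0.757)·(-0.07,-2.87) + 0.757·(0.61,-6.4) = (0.4448,-5.5422)
  v8: (1-0.757)·(1.72,-1.03) + 0.757·(7.37,-4.29) = (5.9970,-3.4978)
Shoelace sum Σ(x_i·y_{i+1} − x_{i+1}·y_i):
  i=1: 6.7161·4.6407 − 4.7136·0.6320 = +28.1889 (running +28.1889)
  i=2: 4.7136·5.8686 − 0.0122·4.6407 = +27.6058 (running +55.7947)
  i=3: 0.0122·3.9459 − -4.1810·5.8686 = +24.5851 (running +80.3798)
  i=4: -4.1810·-0.3579 − -6.1249·3.9459 = +25.6646 (running +106.0444)
  i=5: -6.1249·-4.2302 − -3.0521·-0.3579 = +24.8171 (running +130.8615)
  i=6: -3.0521·-5.5422 − 0.4448·-4.2302 = +18.7966 (running +149.6580)
  i=7: 0.4448·-3.4978 − 5.9970·-5.5422 = +31.6812 (running +181.3393)
  i=8: 5.9970·0.6320 − 6.7161·-3.4978 = +27.2817 (running +208.6209)
Area = |Σ|/2 = |208.6209|/2 = 104.3105

Area at t=0.757: 104.3105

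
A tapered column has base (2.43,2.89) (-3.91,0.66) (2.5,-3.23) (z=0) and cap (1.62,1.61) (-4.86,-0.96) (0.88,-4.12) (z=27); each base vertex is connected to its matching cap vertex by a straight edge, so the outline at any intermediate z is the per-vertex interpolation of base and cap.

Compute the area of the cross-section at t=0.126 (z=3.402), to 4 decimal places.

Cross-section at t=0.126: each vertex is (1-t)·p0[i] + t·p1[i].
  v1: (1-0.126)·(2.43,2.89) + 0.126·(1.62,1.61) = (2.3279,2.7287)
  v2: (1-0.126)·(-3.91,0.66) + 0.126·(-4.86,-0.96) = (-4.0297,0.4559)
  v3: (1-0.126)·(2.5,-3.23) + 0.126·(0.88,-4.12) = (2.2959,-3.3421)
Shoelace sum Σ(x_i·y_{i+1} − x_{i+1}·y_i):
  i=1: 2.3279·0.4559 − -4.0297·2.7287 = +12.0572 (running +12.0572)
  i=2: -4.0297·-3.3421 − 2.2959·0.4559 = +12.4212 (running +24.4784)
  i=3: 2.2959·2.7287 − 2.3279·-3.3421 = +14.0451 (running +38.5235)
Area = |Σ|/2 = |38.5235|/2 = 19.2617

Area at t=0.126: 19.2617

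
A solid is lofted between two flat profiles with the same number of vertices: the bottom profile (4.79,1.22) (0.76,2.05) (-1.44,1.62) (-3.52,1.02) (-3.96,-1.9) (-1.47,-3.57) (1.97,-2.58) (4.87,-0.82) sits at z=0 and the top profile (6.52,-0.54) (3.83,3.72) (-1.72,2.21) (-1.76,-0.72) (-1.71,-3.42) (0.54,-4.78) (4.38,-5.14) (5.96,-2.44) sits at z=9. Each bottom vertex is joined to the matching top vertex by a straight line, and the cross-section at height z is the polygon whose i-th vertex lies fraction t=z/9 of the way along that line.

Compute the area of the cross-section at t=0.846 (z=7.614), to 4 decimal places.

Cross-section at t=0.846: each vertex is (1-t)·p0[i] + t·p1[i].
  v1: (1-0.846)·(4.79,1.22) + 0.846·(6.52,-0.54) = (6.2536,-0.2690)
  v2: (1-0.846)·(0.76,2.05) + 0.846·(3.83,3.72) = (3.3572,3.4628)
  v3: (1-0.846)·(-1.44,1.62) + 0.846·(-1.72,2.21) = (-1.6769,2.1191)
  v4: (1-0.846)·(-3.52,1.02) + 0.846·(-1.76,-0.72) = (-2.0310,-0.4520)
  v5: (1-0.846)·(-3.96,-1.9) + 0.846·(-1.71,-3.42) = (-2.0565,-3.1859)
  v6: (1-0.846)·(-1.47,-3.57) + 0.846·(0.54,-4.78) = (0.2305,-4.5937)
  v7: (1-0.846)·(1.97,-2.58) + 0.846·(4.38,-5.14) = (4.0089,-4.7458)
  v8: (1-0.846)·(4.87,-0.82) + 0.846·(5.96,-2.44) = (5.7921,-2.1905)
Shoelace sum Σ(x_i·y_{i+1} − x_{i+1}·y_i):
  i=1: 6.2536·3.4628 − 3.3572·-0.2690 = +22.5580 (running +22.5580)
  i=2: 3.3572·2.1191 − -1.6769·3.4628 = +12.9212 (running +35.4791)
  i=3: -1.6769·-0.4520 − -2.0310·2.1191 = +5.0621 (running +40.5412)
  i=4: -2.0310·-3.1859 − -2.0565·-0.4520 = +5.5411 (running +46.0823)
  i=5: -2.0565·-4.5937 − 0.2305·-3.1859 = +10.1811 (running +56.2634)
  i=6: 0.2305·-4.7458 − 4.0089·-4.5937 = +17.3216 (running +73.5850)
  i=7: 4.0089·-2.1905 − 5.7921·-4.7458 = +18.7066 (running +92.2917)
  i=8: 5.7921·-0.2690 − 6.2536·-2.1905 = +12.1407 (running +104.4324)
Area = |Σ|/2 = |104.4324|/2 = 52.2162

Area at t=0.846: 52.2162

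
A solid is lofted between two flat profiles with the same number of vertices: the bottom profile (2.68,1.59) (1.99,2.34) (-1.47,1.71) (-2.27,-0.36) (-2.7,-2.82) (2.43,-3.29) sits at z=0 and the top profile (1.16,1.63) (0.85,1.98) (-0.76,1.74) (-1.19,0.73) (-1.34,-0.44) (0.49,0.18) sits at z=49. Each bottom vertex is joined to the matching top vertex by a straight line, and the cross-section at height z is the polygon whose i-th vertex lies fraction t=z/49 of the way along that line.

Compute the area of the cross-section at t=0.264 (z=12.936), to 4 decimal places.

Cross-section at t=0.264: each vertex is (1-t)·p0[i] + t·p1[i].
  v1: (1-0.264)·(2.68,1.59) + 0.264·(1.16,1.63) = (2.2787,1.6006)
  v2: (1-0.264)·(1.99,2.34) + 0.264·(0.85,1.98) = (1.6890,2.2450)
  v3: (1-0.264)·(-1.47,1.71) + 0.264·(-0.76,1.74) = (-1.2826,1.7179)
  v4: (1-0.264)·(-2.27,-0.36) + 0.264·(-1.19,0.73) = (-1.9849,-0.0722)
  v5: (1-0.264)·(-2.7,-2.82) + 0.264·(-1.34,-0.44) = (-2.3410,-2.1917)
  v6: (1-0.264)·(2.43,-3.29) + 0.264·(0.49,0.18) = (1.9178,-2.3739)
Shoelace sum Σ(x_i·y_{i+1} − x_{i+1}·y_i):
  i=1: 2.2787·2.2450 − 1.6890·1.6006 = +2.4122 (running +2.4122)
  i=2: 1.6890·1.7179 − -1.2826·2.2450 = +5.7809 (running +8.1932)
  i=3: -1.2826·-0.0722 − -1.9849·1.7179 = +3.5025 (running +11.6957)
  i=4: -1.9849·-2.1917 − -2.3410·-0.0722 = +4.1811 (running +15.8768)
  i=5: -2.3410·-2.3739 − 1.9178·-2.1917 = +9.7605 (running +25.6373)
  i=6: 1.9178·1.6006 − 2.2787·-2.3739 = +8.4791 (running +34.1164)
Area = |Σ|/2 = |34.1164|/2 = 17.0582

Area at t=0.264: 17.0582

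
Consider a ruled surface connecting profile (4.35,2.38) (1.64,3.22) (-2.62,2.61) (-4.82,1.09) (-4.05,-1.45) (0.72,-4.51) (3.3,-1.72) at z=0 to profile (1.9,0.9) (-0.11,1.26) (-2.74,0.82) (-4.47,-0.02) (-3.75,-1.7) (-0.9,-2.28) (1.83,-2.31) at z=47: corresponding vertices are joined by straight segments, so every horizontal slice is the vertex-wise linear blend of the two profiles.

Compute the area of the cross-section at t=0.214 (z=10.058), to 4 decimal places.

Area at t=0.214: 39.1914

Cross-section at t=0.214: each vertex is (1-t)·p0[i] + t·p1[i].
  v1: (1-0.214)·(4.35,2.38) + 0.214·(1.9,0.9) = (3.8257,2.0633)
  v2: (1-0.214)·(1.64,3.22) + 0.214·(-0.11,1.26) = (1.2655,2.8006)
  v3: (1-0.214)·(-2.62,2.61) + 0.214·(-2.74,0.82) = (-2.6457,2.2269)
  v4: (1-0.214)·(-4.82,1.09) + 0.214·(-4.47,-0.02) = (-4.7451,0.8525)
  v5: (1-0.214)·(-4.05,-1.45) + 0.214·(-3.75,-1.7) = (-3.9858,-1.5035)
  v6: (1-0.214)·(0.72,-4.51) + 0.214·(-0.9,-2.28) = (0.3733,-4.0328)
  v7: (1-0.214)·(3.3,-1.72) + 0.214·(1.83,-2.31) = (2.9854,-1.8463)
Shoelace sum Σ(x_i·y_{i+1} − x_{i+1}·y_i):
  i=1: 3.8257·2.8006 − 1.2655·2.0633 = +8.1030 (running +8.1030)
  i=2: 1.2655·2.2269 − -2.6457·2.8006 = +10.2276 (running +18.3306)
  i=3: -2.6457·0.8525 − -4.7451·2.2269 = +8.3117 (running +26.6423)
  i=4: -4.7451·-1.5035 − -3.9858·0.8525 = +10.5320 (running +37.1743)
  i=5: -3.9858·-4.0328 − 0.3733·-1.5035 = +16.6351 (running +53.8095)
  i=6: 0.3733·-1.8463 − 2.9854·-4.0328 = +11.3503 (running +65.1597)
  i=7: 2.9854·2.0633 − 3.8257·-1.8463 = +13.2230 (running +78.3827)
Area = |Σ|/2 = |78.3827|/2 = 39.1914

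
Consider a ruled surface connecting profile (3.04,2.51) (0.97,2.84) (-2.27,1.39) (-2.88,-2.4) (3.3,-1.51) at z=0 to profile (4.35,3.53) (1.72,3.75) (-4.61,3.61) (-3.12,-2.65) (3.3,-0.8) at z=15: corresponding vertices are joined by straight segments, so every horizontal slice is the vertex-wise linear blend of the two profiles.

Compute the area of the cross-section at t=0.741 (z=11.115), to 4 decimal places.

Cross-section at t=0.741: each vertex is (1-t)·p0[i] + t·p1[i].
  v1: (1-0.741)·(3.04,2.51) + 0.741·(4.35,3.53) = (4.0107,3.2658)
  v2: (1-0.741)·(0.97,2.84) + 0.741·(1.72,3.75) = (1.5257,3.5143)
  v3: (1-0.741)·(-2.27,1.39) + 0.741·(-4.61,3.61) = (-4.0039,3.0350)
  v4: (1-0.741)·(-2.88,-2.4) + 0.741·(-3.12,-2.65) = (-3.0578,-2.5852)
  v5: (1-0.741)·(3.3,-1.51) + 0.741·(3.3,-0.8) = (3.3000,-0.9839)
Shoelace sum Σ(x_i·y_{i+1} − x_{i+1}·y_i):
  i=1: 4.0107·3.5143 − 1.5257·3.2658 = +9.1121 (running +9.1121)
  i=2: 1.5257·3.0350 − -4.0039·3.5143 = +18.7018 (running +27.8138)
  i=3: -4.0039·-2.5852 − -3.0578·3.0350 = +19.6318 (running +47.4456)
  i=4: -3.0578·-0.9839 − 3.3000·-2.5852 = +11.5399 (running +58.9855)
  i=5: 3.3000·3.2658 − 4.0107·-0.9839 = +14.7233 (running +73.7088)
Area = |Σ|/2 = |73.7088|/2 = 36.8544

Area at t=0.741: 36.8544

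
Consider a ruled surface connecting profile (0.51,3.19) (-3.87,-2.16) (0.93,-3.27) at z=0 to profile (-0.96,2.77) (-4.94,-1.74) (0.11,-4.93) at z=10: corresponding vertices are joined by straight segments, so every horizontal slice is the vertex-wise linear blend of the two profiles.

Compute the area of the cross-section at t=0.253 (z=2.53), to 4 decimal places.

Area at t=0.253: 15.9930

Cross-section at t=0.253: each vertex is (1-t)·p0[i] + t·p1[i].
  v1: (1-0.253)·(0.51,3.19) + 0.253·(-0.96,2.77) = (0.1381,3.0837)
  v2: (1-0.253)·(-3.87,-2.16) + 0.253·(-4.94,-1.74) = (-4.1407,-2.0537)
  v3: (1-0.253)·(0.93,-3.27) + 0.253·(0.11,-4.93) = (0.7225,-3.6900)
Shoelace sum Σ(x_i·y_{i+1} − x_{i+1}·y_i):
  i=1: 0.1381·-2.0537 − -4.1407·3.0837 = +12.4853 (running +12.4853)
  i=2: -4.1407·-3.6900 − 0.7225·-2.0537 = +16.7630 (running +29.2483)
  i=3: 0.7225·3.0837 − 0.1381·-3.6900 = +2.7377 (running +31.9860)
Area = |Σ|/2 = |31.9860|/2 = 15.9930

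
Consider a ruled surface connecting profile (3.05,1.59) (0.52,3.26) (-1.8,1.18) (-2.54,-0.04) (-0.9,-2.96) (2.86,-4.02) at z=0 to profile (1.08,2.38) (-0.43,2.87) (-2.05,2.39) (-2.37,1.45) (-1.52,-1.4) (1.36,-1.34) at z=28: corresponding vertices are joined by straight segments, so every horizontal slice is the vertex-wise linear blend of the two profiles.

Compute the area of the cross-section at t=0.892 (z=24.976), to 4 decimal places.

Cross-section at t=0.892: each vertex is (1-t)·p0[i] + t·p1[i].
  v1: (1-0.892)·(3.05,1.59) + 0.892·(1.08,2.38) = (1.2928,2.2947)
  v2: (1-0.892)·(0.52,3.26) + 0.892·(-0.43,2.87) = (-0.3274,2.9121)
  v3: (1-0.892)·(-1.8,1.18) + 0.892·(-2.05,2.39) = (-2.0230,2.2593)
  v4: (1-0.892)·(-2.54,-0.04) + 0.892·(-2.37,1.45) = (-2.3884,1.2891)
  v5: (1-0.892)·(-0.9,-2.96) + 0.892·(-1.52,-1.4) = (-1.4530,-1.5685)
  v6: (1-0.892)·(2.86,-4.02) + 0.892·(1.36,-1.34) = (1.5220,-1.6294)
Shoelace sum Σ(x_i·y_{i+1} − x_{i+1}·y_i):
  i=1: 1.2928·2.9121 − -0.3274·2.2947 = +4.5160 (running +4.5160)
  i=2: -0.3274·2.2593 − -2.0230·2.9121 = +5.1515 (running +9.6675)
  i=3: -2.0230·1.2891 − -2.3884·2.2593 = +2.7883 (running +12.4557)
  i=4: -2.3884·-1.5685 − -1.4530·1.2891 = +5.6192 (running +18.0749)
  i=5: -1.4530·-1.6294 − 1.5220·-1.5685 = +4.7549 (running +22.8298)
  i=6: 1.5220·2.2947 − 1.2928·-1.6294 = +5.5990 (running +28.4288)
Area = |Σ|/2 = |28.4288|/2 = 14.2144

Area at t=0.892: 14.2144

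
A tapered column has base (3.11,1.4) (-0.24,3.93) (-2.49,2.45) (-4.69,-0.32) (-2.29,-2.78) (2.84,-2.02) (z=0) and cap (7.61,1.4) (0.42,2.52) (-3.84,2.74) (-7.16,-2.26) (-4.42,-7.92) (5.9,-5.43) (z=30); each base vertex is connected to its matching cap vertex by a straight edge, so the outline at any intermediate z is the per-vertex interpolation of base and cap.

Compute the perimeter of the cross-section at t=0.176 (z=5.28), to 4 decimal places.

Cross-section at t=0.176: each vertex is (1-t)·p0[i] + t·p1[i].
  v1: (1-0.176)·(3.11,1.4) + 0.176·(7.61,1.4) = (3.9020,1.4000)
  v2: (1-0.176)·(-0.24,3.93) + 0.176·(0.42,2.52) = (-0.1238,3.6818)
  v3: (1-0.176)·(-2.49,2.45) + 0.176·(-3.84,2.74) = (-2.7276,2.5010)
  v4: (1-0.176)·(-4.69,-0.32) + 0.176·(-7.16,-2.26) = (-5.1247,-0.6614)
  v5: (1-0.176)·(-2.29,-2.78) + 0.176·(-4.42,-7.92) = (-2.6649,-3.6846)
  v6: (1-0.176)·(2.84,-2.02) + 0.176·(5.9,-5.43) = (3.3786,-2.6202)
Perimeter = Σ |v_{i+1} − v_i|:
  edge 1→2: √(-4.0258² + 2.2818²) = 4.6275 (running 4.6275)
  edge 2→3: √(-2.6038² + -1.1808²) = 2.8590 (running 7.4865)
  edge 3→4: √(-2.3971² + -3.1625²) = 3.9683 (running 11.4548)
  edge 4→5: √(2.4598² + -3.0232²) = 3.8975 (running 15.3524)
  edge 5→6: √(6.0434² + 1.0645²) = 6.1365 (running 21.4888)
  edge 6→1: √(0.5234² + 4.0202²) = 4.0541 (running 25.5429)
Perimeter = 25.5429

Perimeter at t=0.176: 25.5429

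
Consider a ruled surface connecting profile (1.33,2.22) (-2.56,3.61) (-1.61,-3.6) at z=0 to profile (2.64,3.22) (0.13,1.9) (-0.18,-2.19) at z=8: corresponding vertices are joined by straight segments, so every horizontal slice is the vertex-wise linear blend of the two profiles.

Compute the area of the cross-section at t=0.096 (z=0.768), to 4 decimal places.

Area at t=0.096: 12.5148

Cross-section at t=0.096: each vertex is (1-t)·p0[i] + t·p1[i].
  v1: (1-0.096)·(1.33,2.22) + 0.096·(2.64,3.22) = (1.4558,2.3160)
  v2: (1-0.096)·(-2.56,3.61) + 0.096·(0.13,1.9) = (-2.3018,3.4458)
  v3: (1-0.096)·(-1.61,-3.6) + 0.096·(-0.18,-2.19) = (-1.4727,-3.4646)
Shoelace sum Σ(x_i·y_{i+1} − x_{i+1}·y_i):
  i=1: 1.4558·3.4458 − -2.3018·2.3160 = +10.3472 (running +10.3472)
  i=2: -2.3018·-3.4646 − -1.4727·3.4458 = +13.0495 (running +23.3967)
  i=3: -1.4727·2.3160 − 1.4558·-3.4646 = +1.6329 (running +25.0296)
Area = |Σ|/2 = |25.0296|/2 = 12.5148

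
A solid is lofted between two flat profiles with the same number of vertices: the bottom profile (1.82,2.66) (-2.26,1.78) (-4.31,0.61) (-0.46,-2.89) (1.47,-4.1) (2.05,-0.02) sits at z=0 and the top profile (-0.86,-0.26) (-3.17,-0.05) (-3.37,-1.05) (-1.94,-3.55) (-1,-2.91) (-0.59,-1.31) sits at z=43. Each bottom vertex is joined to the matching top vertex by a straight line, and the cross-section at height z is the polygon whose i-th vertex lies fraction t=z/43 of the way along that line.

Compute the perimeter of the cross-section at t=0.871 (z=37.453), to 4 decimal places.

Perimeter at t=0.871: 11.2016

Cross-section at t=0.871: each vertex is (1-t)·p0[i] + t·p1[i].
  v1: (1-0.871)·(1.82,2.66) + 0.871·(-0.86,-0.26) = (-0.5143,0.1167)
  v2: (1-0.871)·(-2.26,1.78) + 0.871·(-3.17,-0.05) = (-3.0526,0.1861)
  v3: (1-0.871)·(-4.31,0.61) + 0.871·(-3.37,-1.05) = (-3.4913,-0.8359)
  v4: (1-0.871)·(-0.46,-2.89) + 0.871·(-1.94,-3.55) = (-1.7491,-3.4649)
  v5: (1-0.871)·(1.47,-4.1) + 0.871·(-1,-2.91) = (-0.6814,-3.0635)
  v6: (1-0.871)·(2.05,-0.02) + 0.871·(-0.59,-1.31) = (-0.2494,-1.1436)
Perimeter = Σ |v_{i+1} − v_i|:
  edge 1→2: √(-2.5383² + 0.0694²) = 2.5393 (running 2.5393)
  edge 2→3: √(-0.4386² + -1.0219²) = 1.1121 (running 3.6514)
  edge 3→4: √(1.7422² + -2.6290²) = 3.1539 (running 6.8052)
  edge 4→5: √(1.0677² + 0.4013²) = 1.1407 (running 7.9459)
  edge 5→6: √(0.4319² + 1.9199²) = 1.9679 (running 9.9138)
  edge 6→1: √(-0.2648² + 1.2603²) = 1.2878 (running 11.2016)
Perimeter = 11.2016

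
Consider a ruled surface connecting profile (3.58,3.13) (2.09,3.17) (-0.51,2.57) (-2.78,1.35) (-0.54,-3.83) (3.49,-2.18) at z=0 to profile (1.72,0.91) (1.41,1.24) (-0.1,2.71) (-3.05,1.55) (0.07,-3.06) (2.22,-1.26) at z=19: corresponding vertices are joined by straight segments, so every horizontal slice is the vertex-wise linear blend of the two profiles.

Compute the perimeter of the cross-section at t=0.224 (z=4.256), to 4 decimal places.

Cross-section at t=0.224: each vertex is (1-t)·p0[i] + t·p1[i].
  v1: (1-0.224)·(3.58,3.13) + 0.224·(1.72,0.91) = (3.1634,2.6327)
  v2: (1-0.224)·(2.09,3.17) + 0.224·(1.41,1.24) = (1.9377,2.7377)
  v3: (1-0.224)·(-0.51,2.57) + 0.224·(-0.1,2.71) = (-0.4182,2.6014)
  v4: (1-0.224)·(-2.78,1.35) + 0.224·(-3.05,1.55) = (-2.8405,1.3948)
  v5: (1-0.224)·(-0.54,-3.83) + 0.224·(0.07,-3.06) = (-0.4034,-3.6575)
  v6: (1-0.224)·(3.49,-2.18) + 0.224·(2.22,-1.26) = (3.2055,-1.9739)
Perimeter = Σ |v_{i+1} − v_i|:
  edge 1→2: √(-1.2257² + 0.1050²) = 1.2302 (running 1.2302)
  edge 2→3: √(-2.3558² + -0.1363²) = 2.3598 (running 3.5899)
  edge 3→4: √(-2.4223² + -1.2066²) = 2.7062 (running 6.2961)
  edge 4→5: √(2.4371² + -5.0523²) = 5.6094 (running 11.9055)
  edge 5→6: √(3.6089² + 1.6836²) = 3.9823 (running 15.8878)
  edge 6→1: √(-0.0422² + 4.6066²) = 4.6068 (running 20.4946)
Perimeter = 20.4946

Perimeter at t=0.224: 20.4946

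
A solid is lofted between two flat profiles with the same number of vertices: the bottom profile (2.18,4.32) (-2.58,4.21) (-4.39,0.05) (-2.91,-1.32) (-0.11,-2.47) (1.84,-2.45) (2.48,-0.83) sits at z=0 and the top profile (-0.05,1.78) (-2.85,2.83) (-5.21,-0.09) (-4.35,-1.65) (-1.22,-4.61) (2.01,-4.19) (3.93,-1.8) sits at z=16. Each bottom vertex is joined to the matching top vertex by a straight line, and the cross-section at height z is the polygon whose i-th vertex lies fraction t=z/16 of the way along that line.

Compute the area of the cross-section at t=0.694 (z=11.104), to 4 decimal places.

Cross-section at t=0.694: each vertex is (1-t)·p0[i] + t·p1[i].
  v1: (1-0.694)·(2.18,4.32) + 0.694·(-0.05,1.78) = (0.6324,2.5572)
  v2: (1-0.694)·(-2.58,4.21) + 0.694·(-2.85,2.83) = (-2.7674,3.2523)
  v3: (1-0.694)·(-4.39,0.05) + 0.694·(-5.21,-0.09) = (-4.9591,-0.0472)
  v4: (1-0.694)·(-2.91,-1.32) + 0.694·(-4.35,-1.65) = (-3.9094,-1.5490)
  v5: (1-0.694)·(-0.11,-2.47) + 0.694·(-1.22,-4.61) = (-0.8803,-3.9552)
  v6: (1-0.694)·(1.84,-2.45) + 0.694·(2.01,-4.19) = (1.9580,-3.6576)
  v7: (1-0.694)·(2.48,-0.83) + 0.694·(3.93,-1.8) = (3.4863,-1.5032)
Shoelace sum Σ(x_i·y_{i+1} − x_{i+1}·y_i):
  i=1: 0.6324·3.2523 − -2.7674·2.5572 = +9.1335 (running +9.1335)
  i=2: -2.7674·-0.0472 − -4.9591·3.2523 = +16.2588 (running +25.3924)
  i=3: -4.9591·-1.5490 − -3.9094·-0.0472 = +7.4973 (running +32.8897)
  i=4: -3.9094·-3.9552 − -0.8803·-1.5490 = +14.0985 (running +46.9882)
  i=5: -0.8803·-3.6576 − 1.9580·-3.9552 = +10.9640 (running +57.9522)
  i=6: 1.9580·-1.5032 − 3.4863·-3.6576 = +9.8082 (running +67.7604)
  i=7: 3.4863·2.5572 − 0.6324·-1.5032 = +9.8659 (running +77.6262)
Area = |Σ|/2 = |77.6262|/2 = 38.8131

Area at t=0.694: 38.8131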